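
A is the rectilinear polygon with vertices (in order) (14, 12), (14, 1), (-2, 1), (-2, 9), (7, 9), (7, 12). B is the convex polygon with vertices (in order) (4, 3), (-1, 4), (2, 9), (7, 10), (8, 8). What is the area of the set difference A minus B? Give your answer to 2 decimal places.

115.00

|A| = 149, |A∩B| = 34.
|A ∖ B| = |A| − |A∩B| = 149 − 34 = 115.00.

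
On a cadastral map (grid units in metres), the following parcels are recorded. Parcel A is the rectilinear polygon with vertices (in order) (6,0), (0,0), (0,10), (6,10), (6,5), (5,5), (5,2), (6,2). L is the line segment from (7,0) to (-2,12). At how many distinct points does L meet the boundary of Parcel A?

The segment meets the boundary at (0,9.333), (5,2.667), (5.5,2), (6,1.333).

4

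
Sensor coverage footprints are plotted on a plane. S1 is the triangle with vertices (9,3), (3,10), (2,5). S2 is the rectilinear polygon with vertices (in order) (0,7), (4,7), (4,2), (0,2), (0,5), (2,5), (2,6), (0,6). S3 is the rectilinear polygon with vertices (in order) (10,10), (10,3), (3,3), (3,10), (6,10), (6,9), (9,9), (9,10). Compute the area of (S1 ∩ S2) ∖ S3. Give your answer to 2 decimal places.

1.74

|S1 ∩ S2| = 4.1714.
|(S1 ∩ S2) ∩ S3| = 2.4286.
|(S1 ∩ S2) ∖ S3| = 4.1714 − 2.4286 = 1.74.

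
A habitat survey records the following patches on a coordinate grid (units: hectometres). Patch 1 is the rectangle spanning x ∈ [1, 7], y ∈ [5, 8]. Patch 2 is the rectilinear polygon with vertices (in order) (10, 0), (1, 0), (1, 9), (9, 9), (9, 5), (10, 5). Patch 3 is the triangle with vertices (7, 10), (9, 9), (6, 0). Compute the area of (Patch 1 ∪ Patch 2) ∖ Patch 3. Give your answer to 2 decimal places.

|Patch 1 ∪ Patch 2| = 77.
|(Patch 1 ∪ Patch 2) ∩ Patch 3| = 9.45.
|(Patch 1 ∪ Patch 2) ∖ Patch 3| = 77 − 9.45 = 67.55.

67.55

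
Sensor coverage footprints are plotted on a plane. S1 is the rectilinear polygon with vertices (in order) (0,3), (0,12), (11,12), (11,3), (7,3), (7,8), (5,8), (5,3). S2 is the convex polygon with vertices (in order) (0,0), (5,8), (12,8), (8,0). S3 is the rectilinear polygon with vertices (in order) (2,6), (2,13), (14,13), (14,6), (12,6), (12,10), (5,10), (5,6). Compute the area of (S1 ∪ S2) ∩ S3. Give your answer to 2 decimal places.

30.00

|S1 ∪ S2| = 123.4375.
|(S1 ∪ S2) ∩ S3| = 30.00.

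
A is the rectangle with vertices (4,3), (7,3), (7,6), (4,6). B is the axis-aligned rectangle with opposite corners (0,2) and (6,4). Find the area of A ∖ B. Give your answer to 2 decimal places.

|A∩B|: x∈[4,6], y∈[3,4] → 2·1 = 2.
|A| = 9.
|A ∖ B| = |A| − |A∩B| = 9 − 2 = 7.00.

7.00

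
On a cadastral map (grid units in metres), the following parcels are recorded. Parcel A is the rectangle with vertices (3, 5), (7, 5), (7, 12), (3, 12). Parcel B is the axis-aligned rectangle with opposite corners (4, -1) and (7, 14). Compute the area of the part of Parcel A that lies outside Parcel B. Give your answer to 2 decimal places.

|Parcel A∩Parcel B|: x∈[4,7], y∈[5,12] → 3·7 = 21.
|Parcel A| = 28.
|Parcel A ∖ Parcel B| = |Parcel A| − |Parcel A∩Parcel B| = 28 − 21 = 7.00.

7.00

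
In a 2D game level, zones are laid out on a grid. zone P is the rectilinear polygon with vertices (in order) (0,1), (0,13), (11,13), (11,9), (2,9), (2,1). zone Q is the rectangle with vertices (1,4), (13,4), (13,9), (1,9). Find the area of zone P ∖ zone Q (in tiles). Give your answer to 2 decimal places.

55.00

|zone P| = 60, |zone P∩zone Q| = 5.
|zone P ∖ zone Q| = |zone P| − |zone P∩zone Q| = 60 − 5 = 55.00.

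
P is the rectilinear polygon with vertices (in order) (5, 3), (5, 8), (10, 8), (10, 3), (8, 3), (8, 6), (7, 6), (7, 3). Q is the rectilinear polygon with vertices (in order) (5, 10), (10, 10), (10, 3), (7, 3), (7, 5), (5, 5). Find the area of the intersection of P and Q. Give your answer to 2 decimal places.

18.00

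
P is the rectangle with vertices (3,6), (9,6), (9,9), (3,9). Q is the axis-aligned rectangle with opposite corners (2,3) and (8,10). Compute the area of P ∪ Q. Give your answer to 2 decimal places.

45.00

By inclusion–exclusion:
Individual areas: |P| = 18, |Q| = 42.
|P∩Q|: x∈[3,8], y∈[6,9] → 5·3 = 15.
|P ∪ Q| = 60 − 15 = 45.00.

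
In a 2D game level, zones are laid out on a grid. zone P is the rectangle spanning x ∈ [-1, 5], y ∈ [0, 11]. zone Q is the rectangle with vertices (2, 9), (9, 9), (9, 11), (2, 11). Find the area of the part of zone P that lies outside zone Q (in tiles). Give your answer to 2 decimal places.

|zone P∩zone Q|: x∈[2,5], y∈[9,11] → 3·2 = 6.
|zone P| = 66.
|zone P ∖ zone Q| = |zone P| − |zone P∩zone Q| = 66 − 6 = 60.00.

60.00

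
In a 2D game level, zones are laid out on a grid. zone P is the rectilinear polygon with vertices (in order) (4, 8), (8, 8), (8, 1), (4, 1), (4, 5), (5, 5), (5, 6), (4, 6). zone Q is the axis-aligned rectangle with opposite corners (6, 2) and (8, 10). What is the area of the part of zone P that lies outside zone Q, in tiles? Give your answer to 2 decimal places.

|zone P| = 27, |zone P∩zone Q| = 12.
|zone P ∖ zone Q| = |zone P| − |zone P∩zone Q| = 27 − 12 = 15.00.

15.00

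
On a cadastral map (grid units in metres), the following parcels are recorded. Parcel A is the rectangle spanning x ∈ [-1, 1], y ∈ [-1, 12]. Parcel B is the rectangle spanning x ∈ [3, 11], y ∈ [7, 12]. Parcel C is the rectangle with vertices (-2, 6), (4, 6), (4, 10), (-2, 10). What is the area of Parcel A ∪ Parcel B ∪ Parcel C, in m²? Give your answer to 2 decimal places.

By inclusion–exclusion:
Individual areas: |Parcel A| = 26, |Parcel B| = 40, |Parcel C| = 24.
|Parcel A∩Parcel B| = 0 (no overlap).
|Parcel A∩Parcel C|: x∈[-1,1], y∈[6,10] → 2·4 = 8.
|Parcel B∩Parcel C|: x∈[3,4], y∈[7,10] → 1·3 = 3.
|Parcel A∩Parcel B∩Parcel C| = 0.
|Parcel A ∪ Parcel B ∪ Parcel C| = 90 − 11 + 0 = 79.00.

79.00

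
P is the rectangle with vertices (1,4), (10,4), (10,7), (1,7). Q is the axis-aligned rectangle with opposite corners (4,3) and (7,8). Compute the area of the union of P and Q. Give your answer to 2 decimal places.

By inclusion–exclusion:
Individual areas: |P| = 27, |Q| = 15.
|P∩Q|: x∈[4,7], y∈[4,7] → 3·3 = 9.
|P ∪ Q| = 42 − 9 = 33.00.

33.00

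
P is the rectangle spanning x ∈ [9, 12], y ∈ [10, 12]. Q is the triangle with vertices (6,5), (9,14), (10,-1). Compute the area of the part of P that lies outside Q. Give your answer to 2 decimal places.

|P| = 6, |P∩Q| = 0.4.
|P ∖ Q| = |P| − |P∩Q| = 6 − 0.4 = 5.60.

5.60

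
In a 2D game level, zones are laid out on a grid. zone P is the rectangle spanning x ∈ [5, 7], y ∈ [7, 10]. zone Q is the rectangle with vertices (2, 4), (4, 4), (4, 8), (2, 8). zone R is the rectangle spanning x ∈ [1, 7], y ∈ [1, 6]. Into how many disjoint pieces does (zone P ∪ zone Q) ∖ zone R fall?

2

(zone P ∪ zone Q) ∖ zone R splits into 2 disjoint pieces (area 6, area 4).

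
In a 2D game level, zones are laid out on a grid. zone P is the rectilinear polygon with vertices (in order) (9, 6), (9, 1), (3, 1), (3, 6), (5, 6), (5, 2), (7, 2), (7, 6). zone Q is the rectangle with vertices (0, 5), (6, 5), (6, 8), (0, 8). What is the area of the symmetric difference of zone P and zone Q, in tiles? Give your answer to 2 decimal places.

36.00

|zone P| = 22, |zone Q| = 18, |zone P∩zone Q| = 2.
|zone P △ zone Q| = |zone P| + |zone Q| − 2·|zone P∩zone Q| = 22 + 18 − 4 = 36.00.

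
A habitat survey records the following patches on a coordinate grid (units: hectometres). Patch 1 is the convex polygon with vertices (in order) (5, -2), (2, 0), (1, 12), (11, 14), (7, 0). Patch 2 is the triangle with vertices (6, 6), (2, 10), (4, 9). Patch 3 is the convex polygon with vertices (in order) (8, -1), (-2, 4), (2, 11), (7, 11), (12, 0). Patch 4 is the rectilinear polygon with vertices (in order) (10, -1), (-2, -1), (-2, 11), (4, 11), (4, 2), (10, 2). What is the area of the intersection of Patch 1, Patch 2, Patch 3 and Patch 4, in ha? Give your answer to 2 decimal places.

The intersection is the polygon with vertices (2,10), (4,9), (4,8).
By the shoelace formula its area is 1.00.

1.00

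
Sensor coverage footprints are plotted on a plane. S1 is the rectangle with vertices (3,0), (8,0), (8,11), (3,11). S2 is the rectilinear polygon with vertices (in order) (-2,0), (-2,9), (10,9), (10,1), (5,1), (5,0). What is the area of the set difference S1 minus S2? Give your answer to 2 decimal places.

|S1| = 55, |S1∩S2| = 42.
|S1 ∖ S2| = |S1| − |S1∩S2| = 55 − 42 = 13.00.

13.00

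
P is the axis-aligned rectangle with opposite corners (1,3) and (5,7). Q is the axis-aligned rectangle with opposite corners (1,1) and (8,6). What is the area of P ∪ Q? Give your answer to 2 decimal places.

39.00

By inclusion–exclusion:
Individual areas: |P| = 16, |Q| = 35.
|P∩Q|: x∈[1,5], y∈[3,6] → 4·3 = 12.
|P ∪ Q| = 51 − 12 = 39.00.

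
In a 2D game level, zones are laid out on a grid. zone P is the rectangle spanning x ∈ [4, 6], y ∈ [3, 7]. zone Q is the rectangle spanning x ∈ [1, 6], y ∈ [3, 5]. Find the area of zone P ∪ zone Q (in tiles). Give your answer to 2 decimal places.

14.00

By inclusion–exclusion:
Individual areas: |zone P| = 8, |zone Q| = 10.
|zone P∩zone Q|: x∈[4,6], y∈[3,5] → 2·2 = 4.
|zone P ∪ zone Q| = 18 − 4 = 14.00.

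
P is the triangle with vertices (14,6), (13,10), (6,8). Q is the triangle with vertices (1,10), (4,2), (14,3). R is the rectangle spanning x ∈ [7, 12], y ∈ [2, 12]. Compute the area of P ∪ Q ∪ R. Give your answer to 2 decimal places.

82.76

By inclusion–exclusion:
Individual areas: |P| = 15, |Q| = 41.5, |R| = 50.
|P∩Q| = 0.
|P∩R| = 9.375.
|Q∩R| = 14.3654.
|P∩Q∩R| = 0.
|P ∪ Q ∪ R| = 106.5 − 23.7404 + 0 = 82.76.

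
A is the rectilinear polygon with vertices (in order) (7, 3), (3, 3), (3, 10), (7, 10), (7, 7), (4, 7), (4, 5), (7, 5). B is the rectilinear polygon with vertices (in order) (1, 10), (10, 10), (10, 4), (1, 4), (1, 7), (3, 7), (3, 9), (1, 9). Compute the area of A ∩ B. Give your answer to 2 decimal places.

18.00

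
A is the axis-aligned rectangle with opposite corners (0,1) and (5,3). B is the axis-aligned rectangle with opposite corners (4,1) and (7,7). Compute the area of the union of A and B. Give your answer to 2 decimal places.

By inclusion–exclusion:
Individual areas: |A| = 10, |B| = 18.
|A∩B|: x∈[4,5], y∈[1,3] → 1·2 = 2.
|A ∪ B| = 28 − 2 = 26.00.

26.00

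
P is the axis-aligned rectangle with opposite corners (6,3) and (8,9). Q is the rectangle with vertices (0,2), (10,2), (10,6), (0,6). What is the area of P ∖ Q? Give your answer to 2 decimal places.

6.00

|P∩Q|: x∈[6,8], y∈[3,6] → 2·3 = 6.
|P| = 12.
|P ∖ Q| = |P| − |P∩Q| = 12 − 6 = 6.00.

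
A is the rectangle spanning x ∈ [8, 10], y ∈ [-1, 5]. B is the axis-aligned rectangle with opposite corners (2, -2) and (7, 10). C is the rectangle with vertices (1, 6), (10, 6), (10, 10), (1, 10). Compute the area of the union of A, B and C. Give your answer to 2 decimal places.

By inclusion–exclusion:
Individual areas: |A| = 12, |B| = 60, |C| = 36.
|A∩B| = 0 (no overlap).
|A∩C| = 0 (no overlap).
|B∩C|: x∈[2,7], y∈[6,10] → 5·4 = 20.
|A∩B∩C| = 0.
|A ∪ B ∪ C| = 108 − 20 + 0 = 88.00.

88.00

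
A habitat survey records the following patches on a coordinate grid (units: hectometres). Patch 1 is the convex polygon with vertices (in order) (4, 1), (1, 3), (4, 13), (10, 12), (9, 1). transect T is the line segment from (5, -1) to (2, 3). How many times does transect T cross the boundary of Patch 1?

The segment meets the boundary at (3,1.667).

1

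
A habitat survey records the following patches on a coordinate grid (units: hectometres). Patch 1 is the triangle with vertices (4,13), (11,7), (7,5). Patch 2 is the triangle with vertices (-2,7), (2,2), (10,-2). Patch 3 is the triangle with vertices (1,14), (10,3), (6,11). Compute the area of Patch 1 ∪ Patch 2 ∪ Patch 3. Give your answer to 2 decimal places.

By inclusion–exclusion:
Individual areas: |Patch 1| = 19, |Patch 2| = 12, |Patch 3| = 14.
|Patch 1∩Patch 2| = 0.
|Patch 1∩Patch 3| = 7.7868.
|Patch 2∩Patch 3| = 0.
|Patch 1∩Patch 2∩Patch 3| = 0.
|Patch 1 ∪ Patch 2 ∪ Patch 3| = 45 − 7.7868 + 0 = 37.21.

37.21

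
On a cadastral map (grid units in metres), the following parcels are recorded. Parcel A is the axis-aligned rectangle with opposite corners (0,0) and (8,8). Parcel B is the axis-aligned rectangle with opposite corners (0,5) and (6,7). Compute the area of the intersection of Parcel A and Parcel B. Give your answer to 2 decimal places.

12.00

|Parcel A∩Parcel B|: x∈[0,6], y∈[5,7] → 6·2 = 12.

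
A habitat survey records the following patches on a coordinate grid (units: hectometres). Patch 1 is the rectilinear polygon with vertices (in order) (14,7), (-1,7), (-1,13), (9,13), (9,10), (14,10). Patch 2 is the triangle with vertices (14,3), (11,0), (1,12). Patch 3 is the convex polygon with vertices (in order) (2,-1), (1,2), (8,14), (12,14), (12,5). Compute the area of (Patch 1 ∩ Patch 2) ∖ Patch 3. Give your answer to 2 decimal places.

|Patch 1 ∩ Patch 2| = 7.6389.
|(Patch 1 ∩ Patch 2) ∩ Patch 3| = 4.0195.
|(Patch 1 ∩ Patch 2) ∖ Patch 3| = 7.6389 − 4.0195 = 3.62.

3.62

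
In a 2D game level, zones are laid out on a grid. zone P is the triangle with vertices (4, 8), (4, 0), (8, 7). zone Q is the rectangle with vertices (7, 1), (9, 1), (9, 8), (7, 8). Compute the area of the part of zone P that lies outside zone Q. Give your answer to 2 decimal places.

15.00

|zone P| = 16, |zone P∩zone Q| = 1.
|zone P ∖ zone Q| = |zone P| − |zone P∩zone Q| = 16 − 1 = 15.00.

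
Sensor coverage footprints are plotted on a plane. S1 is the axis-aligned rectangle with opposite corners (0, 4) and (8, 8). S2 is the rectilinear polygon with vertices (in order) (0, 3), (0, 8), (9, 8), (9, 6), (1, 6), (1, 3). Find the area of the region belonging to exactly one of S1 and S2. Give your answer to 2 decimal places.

17.00

|S1| = 32, |S2| = 21, |S1∩S2| = 18.
|S1 △ S2| = |S1| + |S2| − 2·|S1∩S2| = 32 + 21 − 36 = 17.00.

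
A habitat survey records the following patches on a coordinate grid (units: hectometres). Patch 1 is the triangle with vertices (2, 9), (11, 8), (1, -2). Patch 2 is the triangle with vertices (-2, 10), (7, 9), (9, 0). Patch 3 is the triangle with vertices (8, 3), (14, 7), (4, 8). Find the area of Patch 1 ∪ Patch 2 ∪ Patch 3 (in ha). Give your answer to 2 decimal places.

By inclusion–exclusion:
Individual areas: |Patch 1| = 50, |Patch 2| = 39.5, |Patch 3| = 23.
|Patch 1∩Patch 2| = 24.4392.
|Patch 1∩Patch 3| = 11.3838.
|Patch 2∩Patch 3| = 8.3257.
|Patch 1∩Patch 2∩Patch 3| = 7.2418.
|Patch 1 ∪ Patch 2 ∪ Patch 3| = 112.5 − 44.1487 + 7.2418 = 75.59.

75.59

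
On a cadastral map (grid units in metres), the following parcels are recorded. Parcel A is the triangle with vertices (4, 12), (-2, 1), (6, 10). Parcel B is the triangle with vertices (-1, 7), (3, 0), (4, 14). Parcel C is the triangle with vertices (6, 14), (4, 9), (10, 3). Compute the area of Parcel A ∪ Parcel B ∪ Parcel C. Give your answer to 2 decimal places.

By inclusion–exclusion:
Individual areas: |Parcel A| = 17, |Parcel B| = 31.5, |Parcel C| = 21.
|Parcel A∩Parcel B| = 9.3326.
|Parcel A∩Parcel C| = 2.5966.
|Parcel B∩Parcel C| = 0.
|Parcel A∩Parcel B∩Parcel C| = 0.
|Parcel A ∪ Parcel B ∪ Parcel C| = 69.5 − 11.9292 + 0 = 57.57.

57.57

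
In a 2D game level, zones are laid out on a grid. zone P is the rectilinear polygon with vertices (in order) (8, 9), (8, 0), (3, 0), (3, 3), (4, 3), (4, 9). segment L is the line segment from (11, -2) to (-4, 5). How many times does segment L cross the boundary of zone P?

The segment meets the boundary at (3,1.733), (6.714,0).

2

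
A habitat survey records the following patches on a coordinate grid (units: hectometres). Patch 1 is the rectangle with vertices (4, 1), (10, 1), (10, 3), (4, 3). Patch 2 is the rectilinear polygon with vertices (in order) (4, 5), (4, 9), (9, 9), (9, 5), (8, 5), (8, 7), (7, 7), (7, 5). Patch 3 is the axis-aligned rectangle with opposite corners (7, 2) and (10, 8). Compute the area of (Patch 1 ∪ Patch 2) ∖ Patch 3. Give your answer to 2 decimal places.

23.00

|Patch 1 ∪ Patch 2| = 30.
|(Patch 1 ∪ Patch 2) ∩ Patch 3| = 7.
|(Patch 1 ∪ Patch 2) ∖ Patch 3| = 30 − 7 = 23.00.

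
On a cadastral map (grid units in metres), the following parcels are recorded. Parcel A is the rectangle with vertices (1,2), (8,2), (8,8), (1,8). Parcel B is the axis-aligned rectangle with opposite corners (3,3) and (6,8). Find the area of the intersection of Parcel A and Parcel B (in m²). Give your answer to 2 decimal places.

15.00

|Parcel A∩Parcel B|: x∈[3,6], y∈[3,8] → 3·5 = 15.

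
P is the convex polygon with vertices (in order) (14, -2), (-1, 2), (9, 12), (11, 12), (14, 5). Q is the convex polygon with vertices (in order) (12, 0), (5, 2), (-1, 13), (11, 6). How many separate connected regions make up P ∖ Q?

1

P ∖ Q is a single connected region.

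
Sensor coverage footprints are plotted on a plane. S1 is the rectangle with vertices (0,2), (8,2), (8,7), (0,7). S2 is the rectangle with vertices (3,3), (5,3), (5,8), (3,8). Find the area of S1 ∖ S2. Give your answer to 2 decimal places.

32.00

|S1∩S2|: x∈[3,5], y∈[3,7] → 2·4 = 8.
|S1| = 40.
|S1 ∖ S2| = |S1| − |S1∩S2| = 40 − 8 = 32.00.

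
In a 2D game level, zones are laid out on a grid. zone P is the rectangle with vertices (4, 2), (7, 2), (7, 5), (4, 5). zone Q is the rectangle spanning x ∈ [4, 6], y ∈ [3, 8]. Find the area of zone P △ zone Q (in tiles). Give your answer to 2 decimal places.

11.00

|zone P∩zone Q|: x∈[4,6], y∈[3,5] → 2·2 = 4.
|zone P △ zone Q| = |zone P| + |zone Q| − 2·|zone P∩zone Q| = 9 + 10 − 8 = 11.00.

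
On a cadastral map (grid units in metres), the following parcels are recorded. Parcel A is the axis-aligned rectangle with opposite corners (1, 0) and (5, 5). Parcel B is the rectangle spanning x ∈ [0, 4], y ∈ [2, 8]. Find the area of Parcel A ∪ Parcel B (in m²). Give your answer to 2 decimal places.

By inclusion–exclusion:
Individual areas: |Parcel A| = 20, |Parcel B| = 24.
|Parcel A∩Parcel B|: x∈[1,4], y∈[2,5] → 3·3 = 9.
|Parcel A ∪ Parcel B| = 44 − 9 = 35.00.

35.00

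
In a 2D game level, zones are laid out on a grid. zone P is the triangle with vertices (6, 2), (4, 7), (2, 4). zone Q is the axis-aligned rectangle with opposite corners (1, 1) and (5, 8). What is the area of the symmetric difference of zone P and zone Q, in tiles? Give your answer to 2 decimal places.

|zone P| = 8, |zone Q| = 28, |zone P∩zone Q| = 7.
|zone P △ zone Q| = |zone P| + |zone Q| − 2·|zone P∩zone Q| = 8 + 28 − 14 = 22.00.

22.00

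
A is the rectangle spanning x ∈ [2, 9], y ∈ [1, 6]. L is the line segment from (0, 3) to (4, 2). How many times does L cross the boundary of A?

1

The segment meets the boundary at (2,2.5).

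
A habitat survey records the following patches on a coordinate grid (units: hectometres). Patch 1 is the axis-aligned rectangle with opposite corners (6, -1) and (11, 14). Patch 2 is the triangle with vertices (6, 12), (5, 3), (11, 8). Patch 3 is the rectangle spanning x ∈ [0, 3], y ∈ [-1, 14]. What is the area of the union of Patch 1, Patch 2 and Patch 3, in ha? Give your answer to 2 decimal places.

124.08

By inclusion–exclusion:
Individual areas: |Patch 1| = 75, |Patch 2| = 24.5, |Patch 3| = 45.
|Patch 1∩Patch 2| = 20.4167.
|Patch 1∩Patch 3| = 0 (no overlap).
|Patch 2∩Patch 3| = 0.
|Patch 1∩Patch 2∩Patch 3| = 0.
|Patch 1 ∪ Patch 2 ∪ Patch 3| = 144.5 − 20.4167 + 0 = 124.08.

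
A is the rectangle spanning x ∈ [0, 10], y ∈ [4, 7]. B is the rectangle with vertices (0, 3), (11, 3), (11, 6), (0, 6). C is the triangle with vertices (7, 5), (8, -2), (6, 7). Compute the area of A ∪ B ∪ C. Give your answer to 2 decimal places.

43.99

By inclusion–exclusion:
Individual areas: |A| = 30, |B| = 33, |C| = 2.5.
|A∩B|: x∈[0,10], y∈[4,6] → 10·2 = 20.
|A∩C| = 1.0714.
|B∩C| = 1.369.
|A∩B∩C| = 0.9325.
|A ∪ B ∪ C| = 65.5 − 22.4405 + 0.9325 = 43.99.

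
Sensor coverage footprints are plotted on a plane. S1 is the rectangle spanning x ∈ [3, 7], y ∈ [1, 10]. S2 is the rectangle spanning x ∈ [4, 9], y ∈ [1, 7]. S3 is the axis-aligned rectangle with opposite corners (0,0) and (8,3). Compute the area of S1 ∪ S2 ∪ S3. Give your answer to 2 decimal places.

62.00

By inclusion–exclusion:
Individual areas: |S1| = 36, |S2| = 30, |S3| = 24.
|S1∩S2|: x∈[4,7], y∈[1,7] → 3·6 = 18.
|S1∩S3|: x∈[3,7], y∈[1,3] → 4·2 = 8.
|S2∩S3|: x∈[4,8], y∈[1,3] → 4·2 = 8.
|S1∩S2∩S3| = 6.
|S1 ∪ S2 ∪ S3| = 90 − 34 + 6 = 62.00.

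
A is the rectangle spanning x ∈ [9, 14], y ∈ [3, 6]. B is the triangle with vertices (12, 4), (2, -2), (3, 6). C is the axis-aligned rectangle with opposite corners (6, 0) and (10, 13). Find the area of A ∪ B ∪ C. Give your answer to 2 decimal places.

86.23

By inclusion–exclusion:
Individual areas: |A| = 15, |B| = 37, |C| = 52.
|A∩B| = 3.1667.
|A∩C|: x∈[9,10], y∈[3,6] → 1·3 = 3.
|B∩C| = 13.1556.
|A∩B∩C| = 1.5556.
|A ∪ B ∪ C| = 104 − 19.3222 + 1.5556 = 86.23.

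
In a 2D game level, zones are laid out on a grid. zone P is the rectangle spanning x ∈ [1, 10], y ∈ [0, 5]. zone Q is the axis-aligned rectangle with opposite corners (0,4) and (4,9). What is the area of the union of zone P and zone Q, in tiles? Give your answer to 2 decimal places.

62.00

By inclusion–exclusion:
Individual areas: |zone P| = 45, |zone Q| = 20.
|zone P∩zone Q|: x∈[1,4], y∈[4,5] → 3·1 = 3.
|zone P ∪ zone Q| = 65 − 3 = 62.00.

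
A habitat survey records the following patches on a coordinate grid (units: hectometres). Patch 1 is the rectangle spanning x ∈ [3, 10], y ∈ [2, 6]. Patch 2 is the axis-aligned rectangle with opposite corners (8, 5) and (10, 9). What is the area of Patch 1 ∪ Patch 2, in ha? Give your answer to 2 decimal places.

By inclusion–exclusion:
Individual areas: |Patch 1| = 28, |Patch 2| = 8.
|Patch 1∩Patch 2|: x∈[8,10], y∈[5,6] → 2·1 = 2.
|Patch 1 ∪ Patch 2| = 36 − 2 = 34.00.

34.00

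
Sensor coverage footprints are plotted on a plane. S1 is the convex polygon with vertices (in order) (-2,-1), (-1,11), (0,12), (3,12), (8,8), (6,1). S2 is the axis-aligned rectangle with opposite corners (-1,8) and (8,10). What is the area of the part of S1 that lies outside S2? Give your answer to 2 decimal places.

78.00

|S1| = 93.5, |S1∩S2| = 15.5.
|S1 ∖ S2| = |S1| − |S1∩S2| = 93.5 − 15.5 = 78.00.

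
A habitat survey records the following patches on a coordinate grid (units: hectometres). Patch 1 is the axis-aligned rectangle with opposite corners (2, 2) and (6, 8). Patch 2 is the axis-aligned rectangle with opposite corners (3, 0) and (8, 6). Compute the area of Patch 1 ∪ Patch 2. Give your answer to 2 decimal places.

By inclusion–exclusion:
Individual areas: |Patch 1| = 24, |Patch 2| = 30.
|Patch 1∩Patch 2|: x∈[3,6], y∈[2,6] → 3·4 = 12.
|Patch 1 ∪ Patch 2| = 54 − 12 = 42.00.

42.00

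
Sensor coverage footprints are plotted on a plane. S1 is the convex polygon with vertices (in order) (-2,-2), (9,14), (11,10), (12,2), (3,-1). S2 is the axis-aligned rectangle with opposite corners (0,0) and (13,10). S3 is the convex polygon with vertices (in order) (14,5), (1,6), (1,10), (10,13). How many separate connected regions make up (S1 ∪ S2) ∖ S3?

3

(S1 ∪ S2) ∖ S3 splits into 3 disjoint pieces (area 84.3706, area 1.1737, area 2.25).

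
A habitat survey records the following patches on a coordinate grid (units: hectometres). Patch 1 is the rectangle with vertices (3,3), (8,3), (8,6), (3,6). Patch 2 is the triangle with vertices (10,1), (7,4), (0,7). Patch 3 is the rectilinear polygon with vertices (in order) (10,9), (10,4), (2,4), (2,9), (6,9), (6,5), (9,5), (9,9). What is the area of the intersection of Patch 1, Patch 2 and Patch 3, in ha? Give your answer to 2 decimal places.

2.23

The intersection is the polygon with vertices (7,4), (5,4), (3,5.2), (3,5.714).
By the shoelace formula its area is 2.23.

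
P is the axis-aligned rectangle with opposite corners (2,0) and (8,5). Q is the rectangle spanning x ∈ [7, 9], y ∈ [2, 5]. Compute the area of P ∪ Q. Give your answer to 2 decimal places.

By inclusion–exclusion:
Individual areas: |P| = 30, |Q| = 6.
|P∩Q|: x∈[7,8], y∈[2,5] → 1·3 = 3.
|P ∪ Q| = 36 − 3 = 33.00.

33.00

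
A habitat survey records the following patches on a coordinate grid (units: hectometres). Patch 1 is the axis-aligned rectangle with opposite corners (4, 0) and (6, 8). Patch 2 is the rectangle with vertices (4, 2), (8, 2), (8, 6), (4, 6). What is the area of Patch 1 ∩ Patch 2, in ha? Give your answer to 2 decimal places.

|Patch 1∩Patch 2|: x∈[4,6], y∈[2,6] → 2·4 = 8.

8.00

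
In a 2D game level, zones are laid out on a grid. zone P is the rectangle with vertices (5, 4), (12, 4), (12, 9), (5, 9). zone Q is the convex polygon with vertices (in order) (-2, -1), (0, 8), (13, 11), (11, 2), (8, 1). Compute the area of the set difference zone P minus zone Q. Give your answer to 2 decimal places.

|zone P| = 35, |zone P∩zone Q| = 34.3056.
|zone P ∖ zone Q| = |zone P| − |zone P∩zone Q| = 35 − 34.3056 = 0.69.

0.69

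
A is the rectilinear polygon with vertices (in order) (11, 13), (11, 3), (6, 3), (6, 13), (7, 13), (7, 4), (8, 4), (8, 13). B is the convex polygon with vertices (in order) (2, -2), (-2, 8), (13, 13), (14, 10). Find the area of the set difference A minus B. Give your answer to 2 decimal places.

13.67

|A| = 41, |A∩B| = 27.3333.
|A ∖ B| = |A| − |A∩B| = 41 − 27.3333 = 13.67.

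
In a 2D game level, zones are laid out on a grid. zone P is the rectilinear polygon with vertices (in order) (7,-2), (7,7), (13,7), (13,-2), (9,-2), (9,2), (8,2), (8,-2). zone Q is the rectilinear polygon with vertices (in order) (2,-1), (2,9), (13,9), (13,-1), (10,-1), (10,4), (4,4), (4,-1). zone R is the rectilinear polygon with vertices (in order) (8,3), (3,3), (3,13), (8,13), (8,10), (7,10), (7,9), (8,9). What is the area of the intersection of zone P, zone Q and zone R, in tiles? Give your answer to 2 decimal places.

3.00

The intersection is the polygon with vertices (8,7), (8,4), (7,4), (7,7).
By the shoelace formula its area is 3.00.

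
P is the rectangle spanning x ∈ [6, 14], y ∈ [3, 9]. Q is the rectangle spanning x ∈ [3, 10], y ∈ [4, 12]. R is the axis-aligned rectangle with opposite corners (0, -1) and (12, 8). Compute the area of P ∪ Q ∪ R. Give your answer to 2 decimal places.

150.00

By inclusion–exclusion:
Individual areas: |P| = 48, |Q| = 56, |R| = 108.
|P∩Q|: x∈[6,10], y∈[4,9] → 4·5 = 20.
|P∩R|: x∈[6,12], y∈[3,8] → 6·5 = 30.
|Q∩R|: x∈[3,10], y∈[4,8] → 7·4 = 28.
|P∩Q∩R| = 16.
|P ∪ Q ∪ R| = 212 − 78 + 16 = 150.00.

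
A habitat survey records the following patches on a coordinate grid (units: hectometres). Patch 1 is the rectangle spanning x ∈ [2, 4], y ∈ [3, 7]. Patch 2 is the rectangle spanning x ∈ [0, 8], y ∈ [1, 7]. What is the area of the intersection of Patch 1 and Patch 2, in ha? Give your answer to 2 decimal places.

8.00

|Patch 1∩Patch 2|: x∈[2,4], y∈[3,7] → 2·4 = 8.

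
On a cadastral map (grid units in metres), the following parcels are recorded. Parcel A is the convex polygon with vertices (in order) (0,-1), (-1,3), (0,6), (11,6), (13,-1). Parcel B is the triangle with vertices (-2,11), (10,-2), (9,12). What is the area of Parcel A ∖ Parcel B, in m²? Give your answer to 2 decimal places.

|Parcel A| = 87.5, |Parcel A∩Parcel B| = 26.8269.
|Parcel A ∖ Parcel B| = |Parcel A| − |Parcel A∩Parcel B| = 87.5 − 26.8269 = 60.67.

60.67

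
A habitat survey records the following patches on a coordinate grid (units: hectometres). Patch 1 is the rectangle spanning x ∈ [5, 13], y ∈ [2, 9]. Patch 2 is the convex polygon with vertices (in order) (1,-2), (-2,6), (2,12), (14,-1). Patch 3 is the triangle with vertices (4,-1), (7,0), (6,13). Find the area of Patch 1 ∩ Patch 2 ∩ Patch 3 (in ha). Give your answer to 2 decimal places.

9.20

The intersection is the polygon with vertices (5,6), (5.34,8.381), (6.448,7.182), (6.846,2), (5,2).
By the shoelace formula its area is 9.20.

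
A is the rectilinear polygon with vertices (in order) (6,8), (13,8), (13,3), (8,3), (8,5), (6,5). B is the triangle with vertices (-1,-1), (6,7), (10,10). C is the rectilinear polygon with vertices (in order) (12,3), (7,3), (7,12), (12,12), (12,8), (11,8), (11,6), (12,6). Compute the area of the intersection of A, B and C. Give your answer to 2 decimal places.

0.46

The intersection is the polygon with vertices (7,7), (7,7.75), (7.333,8), (8,8).
By the shoelace formula its area is 0.46.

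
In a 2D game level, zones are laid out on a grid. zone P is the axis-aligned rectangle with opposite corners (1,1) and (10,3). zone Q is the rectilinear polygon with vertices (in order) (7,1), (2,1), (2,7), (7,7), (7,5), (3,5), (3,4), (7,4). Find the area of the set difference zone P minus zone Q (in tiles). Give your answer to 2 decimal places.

8.00

|zone P| = 18, |zone P∩zone Q| = 10.
|zone P ∖ zone Q| = |zone P| − |zone P∩zone Q| = 18 − 10 = 8.00.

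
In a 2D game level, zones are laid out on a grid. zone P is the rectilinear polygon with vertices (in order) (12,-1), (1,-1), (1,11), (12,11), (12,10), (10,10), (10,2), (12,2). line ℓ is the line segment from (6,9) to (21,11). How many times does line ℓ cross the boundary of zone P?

The segment meets the boundary at (10,9.533).

1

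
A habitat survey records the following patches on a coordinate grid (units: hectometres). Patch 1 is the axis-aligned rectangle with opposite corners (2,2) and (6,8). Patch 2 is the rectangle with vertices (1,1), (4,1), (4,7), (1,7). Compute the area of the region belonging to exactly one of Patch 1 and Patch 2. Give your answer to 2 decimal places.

22.00

|Patch 1∩Patch 2|: x∈[2,4], y∈[2,7] → 2·5 = 10.
|Patch 1 △ Patch 2| = |Patch 1| + |Patch 2| − 2·|Patch 1∩Patch 2| = 24 + 18 − 20 = 22.00.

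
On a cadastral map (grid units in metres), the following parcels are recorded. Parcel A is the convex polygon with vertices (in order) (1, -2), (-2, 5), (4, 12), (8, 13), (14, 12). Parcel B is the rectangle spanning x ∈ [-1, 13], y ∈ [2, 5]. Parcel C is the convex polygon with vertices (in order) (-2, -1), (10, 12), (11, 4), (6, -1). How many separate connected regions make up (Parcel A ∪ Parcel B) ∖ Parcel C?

3

(Parcel A ∪ Parcel B) ∖ Parcel C splits into 3 disjoint pieces (area 64.4202, area 8.0625, area 0.6786).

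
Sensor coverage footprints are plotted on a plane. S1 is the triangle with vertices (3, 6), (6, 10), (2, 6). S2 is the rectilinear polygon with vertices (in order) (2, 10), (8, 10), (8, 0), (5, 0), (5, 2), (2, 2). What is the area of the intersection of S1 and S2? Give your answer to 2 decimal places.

The intersection is the polygon with vertices (3,6), (2,6), (6,10).
By the shoelace formula its area is 2.00.

2.00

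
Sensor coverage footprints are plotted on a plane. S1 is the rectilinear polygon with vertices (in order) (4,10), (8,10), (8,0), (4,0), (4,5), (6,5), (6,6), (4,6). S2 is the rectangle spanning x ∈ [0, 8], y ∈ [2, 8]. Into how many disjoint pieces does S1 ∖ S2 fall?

S1 ∖ S2 splits into 2 disjoint pieces (area 8, area 8).

2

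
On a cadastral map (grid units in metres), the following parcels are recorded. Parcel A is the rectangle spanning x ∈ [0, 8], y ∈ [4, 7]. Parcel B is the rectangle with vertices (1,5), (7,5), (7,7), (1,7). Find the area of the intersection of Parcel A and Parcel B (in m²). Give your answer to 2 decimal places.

|Parcel A∩Parcel B|: x∈[1,7], y∈[5,7] → 6·2 = 12.

12.00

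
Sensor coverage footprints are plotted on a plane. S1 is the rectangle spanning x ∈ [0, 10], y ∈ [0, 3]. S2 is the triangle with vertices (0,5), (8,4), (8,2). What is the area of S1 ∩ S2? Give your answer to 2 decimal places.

The intersection is the polygon with vertices (8,3), (8,2), (5.333,3).
By the shoelace formula its area is 1.33.

1.33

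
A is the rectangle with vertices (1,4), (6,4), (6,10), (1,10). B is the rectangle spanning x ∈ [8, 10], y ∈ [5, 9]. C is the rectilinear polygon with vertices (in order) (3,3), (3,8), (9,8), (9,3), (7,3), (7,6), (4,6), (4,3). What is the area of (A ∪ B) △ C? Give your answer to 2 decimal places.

|A ∪ B| = 38.
|(A ∪ B) ∩ C| = 11.
|(A ∪ B) △ C| = 38 + 21 − 22 = 37.00.

37.00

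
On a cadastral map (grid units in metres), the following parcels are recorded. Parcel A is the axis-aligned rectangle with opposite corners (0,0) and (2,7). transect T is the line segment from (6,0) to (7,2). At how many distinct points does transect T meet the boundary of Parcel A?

The segment lies entirely outside Parcel A and never meets its boundary.

0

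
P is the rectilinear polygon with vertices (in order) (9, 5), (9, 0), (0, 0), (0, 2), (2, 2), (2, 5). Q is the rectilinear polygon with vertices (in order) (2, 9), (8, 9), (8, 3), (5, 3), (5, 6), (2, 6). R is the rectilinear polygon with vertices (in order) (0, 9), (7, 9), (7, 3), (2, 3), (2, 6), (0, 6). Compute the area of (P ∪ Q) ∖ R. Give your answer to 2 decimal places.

|P ∪ Q| = 60.
|(P ∪ Q) ∩ R| = 27.
|(P ∪ Q) ∖ R| = 60 − 27 = 33.00.

33.00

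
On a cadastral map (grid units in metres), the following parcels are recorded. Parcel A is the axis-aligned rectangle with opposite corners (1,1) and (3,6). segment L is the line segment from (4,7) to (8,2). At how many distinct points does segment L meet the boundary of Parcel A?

The segment lies entirely outside Parcel A and never meets its boundary.

0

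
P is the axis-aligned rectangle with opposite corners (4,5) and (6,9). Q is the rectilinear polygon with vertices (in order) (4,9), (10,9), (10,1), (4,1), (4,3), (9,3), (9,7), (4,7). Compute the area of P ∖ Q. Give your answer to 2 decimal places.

|P| = 8, |P∩Q| = 4.
|P ∖ Q| = |P| − |P∩Q| = 8 − 4 = 4.00.

4.00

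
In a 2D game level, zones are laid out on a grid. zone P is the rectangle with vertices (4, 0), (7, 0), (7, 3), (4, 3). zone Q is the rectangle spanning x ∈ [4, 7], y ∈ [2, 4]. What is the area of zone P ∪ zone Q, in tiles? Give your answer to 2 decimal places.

12.00

By inclusion–exclusion:
Individual areas: |zone P| = 9, |zone Q| = 6.
|zone P∩zone Q|: x∈[4,7], y∈[2,3] → 3·1 = 3.
|zone P ∪ zone Q| = 15 − 3 = 12.00.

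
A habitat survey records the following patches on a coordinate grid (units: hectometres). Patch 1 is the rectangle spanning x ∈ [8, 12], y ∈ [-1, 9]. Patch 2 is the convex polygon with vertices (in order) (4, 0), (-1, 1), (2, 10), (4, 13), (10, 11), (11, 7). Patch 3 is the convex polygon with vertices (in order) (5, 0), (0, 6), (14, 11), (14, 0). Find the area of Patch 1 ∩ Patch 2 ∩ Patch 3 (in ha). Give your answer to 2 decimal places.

9.97

The intersection is the polygon with vertices (10.5,9), (11,7), (8,4), (8,8.857), (8.4,9).
By the shoelace formula its area is 9.97.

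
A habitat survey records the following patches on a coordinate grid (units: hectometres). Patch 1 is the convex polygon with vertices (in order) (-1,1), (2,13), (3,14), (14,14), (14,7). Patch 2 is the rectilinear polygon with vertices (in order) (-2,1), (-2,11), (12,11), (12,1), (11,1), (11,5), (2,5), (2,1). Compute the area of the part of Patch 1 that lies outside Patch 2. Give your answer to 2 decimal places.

54.60

|Patch 1| = 128.5, |Patch 1∩Patch 2| = 73.9.
|Patch 1 ∖ Patch 2| = |Patch 1| − |Patch 1∩Patch 2| = 128.5 − 73.9 = 54.60.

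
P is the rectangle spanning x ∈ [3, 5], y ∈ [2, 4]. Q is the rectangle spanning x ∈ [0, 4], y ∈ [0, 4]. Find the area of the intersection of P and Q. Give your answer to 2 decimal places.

|P∩Q|: x∈[3,4], y∈[2,4] → 1·2 = 2.

2.00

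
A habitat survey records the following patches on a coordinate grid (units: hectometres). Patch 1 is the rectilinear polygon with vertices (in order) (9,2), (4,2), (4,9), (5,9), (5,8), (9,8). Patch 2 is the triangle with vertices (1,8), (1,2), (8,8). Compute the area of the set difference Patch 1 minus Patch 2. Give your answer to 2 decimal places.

|Patch 1| = 31, |Patch 1∩Patch 2| = 6.8571.
|Patch 1 ∖ Patch 2| = |Patch 1| − |Patch 1∩Patch 2| = 31 − 6.8571 = 24.14.

24.14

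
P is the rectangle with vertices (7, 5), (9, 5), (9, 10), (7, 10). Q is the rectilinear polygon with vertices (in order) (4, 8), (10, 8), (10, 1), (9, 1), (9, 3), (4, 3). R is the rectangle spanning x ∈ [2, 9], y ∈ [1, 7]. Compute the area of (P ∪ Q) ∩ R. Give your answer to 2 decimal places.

|P ∪ Q| = 36.
|(P ∪ Q) ∩ R| = 20.00.

20.00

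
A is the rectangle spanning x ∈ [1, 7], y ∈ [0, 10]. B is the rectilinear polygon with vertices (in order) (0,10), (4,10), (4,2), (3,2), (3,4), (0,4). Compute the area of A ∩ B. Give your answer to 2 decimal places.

20.00

The intersection is the polygon with vertices (4,10), (4,2), (3,2), (3,4), (1,4), (1,10).
By the shoelace formula its area is 20.00.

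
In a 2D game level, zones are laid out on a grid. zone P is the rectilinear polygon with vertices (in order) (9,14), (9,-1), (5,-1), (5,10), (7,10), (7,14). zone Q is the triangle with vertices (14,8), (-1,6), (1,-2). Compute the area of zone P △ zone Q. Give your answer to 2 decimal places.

|zone P| = 52, |zone Q| = 62, |zone P∩zone Q| = 17.8051.
|zone P △ zone Q| = |zone P| + |zone Q| − 2·|zone P∩zone Q| = 52 + 62 − 35.6103 = 78.39.

78.39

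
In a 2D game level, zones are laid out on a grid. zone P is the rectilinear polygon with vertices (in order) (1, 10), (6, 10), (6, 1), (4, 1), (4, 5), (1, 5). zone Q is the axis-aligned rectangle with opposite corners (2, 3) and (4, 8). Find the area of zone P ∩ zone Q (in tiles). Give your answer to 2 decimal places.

6.00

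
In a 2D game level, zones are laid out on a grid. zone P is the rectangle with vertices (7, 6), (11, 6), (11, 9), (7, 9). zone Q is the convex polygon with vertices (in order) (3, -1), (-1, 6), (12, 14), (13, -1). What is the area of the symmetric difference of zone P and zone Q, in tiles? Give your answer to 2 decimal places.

|zone P| = 12, |zone Q| = 136.5, |zone P∩zone Q| = 12.
|zone P △ zone Q| = |zone P| + |zone Q| − 2·|zone P∩zone Q| = 12 + 136.5 − 24 = 124.50.

124.50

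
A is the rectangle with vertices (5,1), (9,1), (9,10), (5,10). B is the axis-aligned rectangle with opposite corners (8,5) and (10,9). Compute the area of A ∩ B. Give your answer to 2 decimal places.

4.00

|A∩B|: x∈[8,9], y∈[5,9] → 1·4 = 4.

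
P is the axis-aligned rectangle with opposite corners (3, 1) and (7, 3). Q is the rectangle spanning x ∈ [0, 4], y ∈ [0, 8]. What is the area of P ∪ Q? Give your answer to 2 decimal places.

38.00

By inclusion–exclusion:
Individual areas: |P| = 8, |Q| = 32.
|P∩Q|: x∈[3,4], y∈[1,3] → 1·2 = 2.
|P ∪ Q| = 40 − 2 = 38.00.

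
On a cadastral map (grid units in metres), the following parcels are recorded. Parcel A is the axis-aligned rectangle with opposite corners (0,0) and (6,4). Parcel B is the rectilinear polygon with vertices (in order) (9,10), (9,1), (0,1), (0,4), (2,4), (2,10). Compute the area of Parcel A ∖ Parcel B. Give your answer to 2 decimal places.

|Parcel A| = 24, |Parcel A∩Parcel B| = 18.
|Parcel A ∖ Parcel B| = |Parcel A| − |Parcel A∩Parcel B| = 24 − 18 = 6.00.

6.00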